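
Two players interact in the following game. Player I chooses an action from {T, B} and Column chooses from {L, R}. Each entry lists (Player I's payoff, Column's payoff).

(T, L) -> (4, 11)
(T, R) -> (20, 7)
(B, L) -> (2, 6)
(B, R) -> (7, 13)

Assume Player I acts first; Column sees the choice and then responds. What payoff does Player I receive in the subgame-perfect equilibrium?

Solve by backward induction (Player I leads).
- T: Column compares 11, 7 and picks L; Player I would get 4.
- B: Column compares 6, 13 and picks R; Player I would get 7.
Player I's induced payoffs are 4, 7, so Player I commits to B. Subgame-perfect outcome: (B, R) with payoffs (7, 13).

7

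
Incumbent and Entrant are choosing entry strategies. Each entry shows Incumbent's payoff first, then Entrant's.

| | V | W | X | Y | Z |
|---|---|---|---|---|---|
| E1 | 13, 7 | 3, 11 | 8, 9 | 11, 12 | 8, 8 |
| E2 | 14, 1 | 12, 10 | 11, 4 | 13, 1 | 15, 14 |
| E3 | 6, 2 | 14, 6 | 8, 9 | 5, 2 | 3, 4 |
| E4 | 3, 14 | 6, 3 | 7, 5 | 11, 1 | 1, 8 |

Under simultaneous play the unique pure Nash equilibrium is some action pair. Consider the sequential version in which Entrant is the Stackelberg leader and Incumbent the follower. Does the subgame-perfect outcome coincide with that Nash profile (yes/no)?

Work backward from Incumbent's decision.
- V → Incumbent plays E2 (best of 13, 14, 6, 3); Entrant gets 1.
- W → Incumbent plays E3 (best of 3, 12, 14, 6); Entrant gets 6.
- X → Incumbent plays E2 (best of 8, 11, 8, 7); Entrant gets 4.
- Y → Incumbent plays E2 (best of 11, 13, 5, 11); Entrant gets 1.
- Z → Incumbent plays E2 (best of 8, 15, 3, 1); Entrant gets 14.
Maximizing over 1, 6, 4, 1, 14, Entrant chooses Z. Subgame-perfect outcome: (E2, Z) with payoffs (15, 14).
Under simultaneous play:
Incumbent's best replies: V→E2; W→E3; X→E2; Y→E2; Z→E2.
Entrant's best replies: E1→Y; E2→Z; E3→X; E4→V.
Only (E2, Z) has each player best-responding; Nash payoffs (15, 14).
Sequential outcome (E2, Z) coincides with the Nash profile (E2, Z).

yes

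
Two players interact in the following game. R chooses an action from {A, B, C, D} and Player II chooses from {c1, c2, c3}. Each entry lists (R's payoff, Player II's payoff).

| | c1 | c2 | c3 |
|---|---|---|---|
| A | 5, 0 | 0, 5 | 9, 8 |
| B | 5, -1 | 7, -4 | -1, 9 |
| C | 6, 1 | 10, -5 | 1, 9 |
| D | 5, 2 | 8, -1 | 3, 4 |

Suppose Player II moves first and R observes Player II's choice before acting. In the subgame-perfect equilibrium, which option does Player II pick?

c3

Backward induction with Player II moving first.
- c1: BR = C, leader payoff 1.
- c2: BR = C, leader payoff -5.
- c3: BR = A, leader payoff 8.
Maximizing over 1, -5, 8, Player II chooses c3. Subgame-perfect outcome: (A, c3) with payoffs (9, 8).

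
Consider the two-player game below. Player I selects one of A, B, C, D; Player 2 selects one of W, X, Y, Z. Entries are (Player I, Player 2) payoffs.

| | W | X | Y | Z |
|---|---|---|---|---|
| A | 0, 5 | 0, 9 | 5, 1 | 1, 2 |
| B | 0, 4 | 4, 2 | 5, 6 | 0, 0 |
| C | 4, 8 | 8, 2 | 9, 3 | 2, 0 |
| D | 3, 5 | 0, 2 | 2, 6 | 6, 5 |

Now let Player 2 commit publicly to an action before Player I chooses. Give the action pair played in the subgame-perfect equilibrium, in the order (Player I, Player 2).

(C, W)

Player I best-responds to each possible Player 2 move:
- W → Player I plays C (best of 0, 0, 4, 3); Player 2 gets 8.
- X → Player I plays C (best of 0, 4, 8, 0); Player 2 gets 2.
- Y → Player I plays C (best of 5, 5, 9, 2); Player 2 gets 3.
- Z → Player I plays D (best of 1, 0, 2, 6); Player 2 gets 5.
Among 8, 2, 3, 5, the best is 8 at W. Subgame-perfect outcome: (C, W) with payoffs (4, 8).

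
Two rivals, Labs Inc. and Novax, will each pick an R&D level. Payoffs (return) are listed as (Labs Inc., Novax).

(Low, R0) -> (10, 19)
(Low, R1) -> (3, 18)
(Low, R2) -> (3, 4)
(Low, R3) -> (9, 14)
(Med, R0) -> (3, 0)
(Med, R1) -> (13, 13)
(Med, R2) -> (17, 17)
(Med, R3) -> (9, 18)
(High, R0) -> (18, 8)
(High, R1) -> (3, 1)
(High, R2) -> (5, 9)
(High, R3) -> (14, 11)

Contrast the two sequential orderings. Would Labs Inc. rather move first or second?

If Labs Inc. leads: Novax's best replies are Low→R0, Med→R3, High→R3; Labs Inc.'s induced payoffs 10, 9, 14; outcome (High, R3), payoffs (14, 11).
If Novax leads: Labs Inc.'s best replies are R0→High, R1→Med, R2→Med, R3→High; Novax's induced payoffs 8, 13, 17, 11; outcome (Med, R2), payoffs (17, 17).
Labs Inc. gets 14 moving first and 17 moving second, so Labs Inc. prefers to move second.

second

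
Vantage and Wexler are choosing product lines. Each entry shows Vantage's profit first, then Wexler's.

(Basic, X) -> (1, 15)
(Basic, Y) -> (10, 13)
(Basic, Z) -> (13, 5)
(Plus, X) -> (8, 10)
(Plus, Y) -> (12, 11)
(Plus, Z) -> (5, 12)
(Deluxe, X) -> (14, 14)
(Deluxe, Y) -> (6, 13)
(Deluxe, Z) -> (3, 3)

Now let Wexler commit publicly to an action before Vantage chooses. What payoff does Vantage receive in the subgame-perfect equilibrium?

14

Work backward from Vantage's decision.
- X → Vantage plays Deluxe (best of 1, 8, 14); Wexler gets 14.
- Y → Vantage plays Plus (best of 10, 12, 6); Wexler gets 11.
- Z → Vantage plays Basic (best of 13, 5, 3); Wexler gets 5.
Wexler's induced payoffs are 14, 11, 5, so Wexler commits to X. Subgame-perfect outcome: (Deluxe, X) with payoffs (14, 14).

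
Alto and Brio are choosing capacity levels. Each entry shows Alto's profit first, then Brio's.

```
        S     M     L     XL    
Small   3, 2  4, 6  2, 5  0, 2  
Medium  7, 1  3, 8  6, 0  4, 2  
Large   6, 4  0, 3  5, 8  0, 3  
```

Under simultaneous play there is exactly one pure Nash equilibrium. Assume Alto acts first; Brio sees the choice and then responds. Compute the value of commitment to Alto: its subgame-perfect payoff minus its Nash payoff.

1

Solve by backward induction (Alto leads).
- Small: Brio compares 2, 6, 5, 2 and picks M; Alto would get 4.
- Medium: Brio compares 1, 8, 0, 2 and picks M; Alto would get 3.
- Large: Brio compares 4, 3, 8, 3 and picks L; Alto would get 5.
Maximizing over 4, 3, 5, Alto chooses Large. Subgame-perfect outcome: (Large, L) with payoffs (5, 8).
Under simultaneous play:
Alto's best replies: S→Medium; M→Small; L→Medium; XL→Medium.
Brio's best replies: Small→M; Medium→M; Large→L.
Only (Small, M) has each player best-responding; Nash payoffs (4, 6).
Alto's commitment gain: 5 − 4 = 1.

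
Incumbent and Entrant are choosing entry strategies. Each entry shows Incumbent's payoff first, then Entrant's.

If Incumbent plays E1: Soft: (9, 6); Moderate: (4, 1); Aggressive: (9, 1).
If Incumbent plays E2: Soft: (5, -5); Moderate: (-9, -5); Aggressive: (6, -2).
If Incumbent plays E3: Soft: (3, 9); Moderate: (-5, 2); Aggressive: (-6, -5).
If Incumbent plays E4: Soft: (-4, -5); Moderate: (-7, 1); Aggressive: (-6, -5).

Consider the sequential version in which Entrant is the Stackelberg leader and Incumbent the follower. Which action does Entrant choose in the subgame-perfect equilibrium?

Incumbent best-responds to each possible Entrant move:
- Soft → Incumbent plays E1 (best of 9, 5, 3, -4); Entrant gets 6.
- Moderate → Incumbent plays E1 (best of 4, -9, -5, -7); Entrant gets 1.
- Aggressive → Incumbent plays E1 (best of 9, 6, -6, -6); Entrant gets 1.
Maximizing over 6, 1, 1, Entrant chooses Soft. Subgame-perfect outcome: (E1, Soft) with payoffs (9, 6).

Soft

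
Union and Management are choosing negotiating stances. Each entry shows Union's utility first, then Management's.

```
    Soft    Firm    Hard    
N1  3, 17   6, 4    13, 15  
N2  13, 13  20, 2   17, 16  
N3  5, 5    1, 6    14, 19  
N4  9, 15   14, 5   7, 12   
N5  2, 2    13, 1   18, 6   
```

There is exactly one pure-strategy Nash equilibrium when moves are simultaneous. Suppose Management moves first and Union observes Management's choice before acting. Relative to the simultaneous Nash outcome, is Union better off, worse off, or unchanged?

worse off

Work backward from Union's decision.
- Soft → Union plays N2 (best of 3, 13, 5, 9, 2); Management gets 13.
- Firm → Union plays N2 (best of 6, 20, 1, 14, 13); Management gets 2.
- Hard → Union plays N5 (best of 13, 17, 14, 7, 18); Management gets 6.
Among 13, 2, 6, the best is 13 at Soft. Subgame-perfect outcome: (N2, Soft) with payoffs (13, 13).
For the simultaneous game, intersect best replies.
Union's best replies: Soft→N2; Firm→N2; Hard→N5.
Management's best replies: N1→Soft; N2→Hard; N3→Hard; N4→Soft; N5→Hard.
Only (N5, Hard) has each player best-responding; Nash payoffs (18, 6).
Union earns 13 sequentially versus 18 at the Nash outcome: worse off.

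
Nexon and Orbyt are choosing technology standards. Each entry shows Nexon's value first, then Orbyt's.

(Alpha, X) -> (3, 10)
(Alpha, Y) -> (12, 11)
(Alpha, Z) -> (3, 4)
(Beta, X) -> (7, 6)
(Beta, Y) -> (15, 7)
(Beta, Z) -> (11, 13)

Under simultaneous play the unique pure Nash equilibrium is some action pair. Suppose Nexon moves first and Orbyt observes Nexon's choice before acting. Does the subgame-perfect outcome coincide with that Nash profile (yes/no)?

no

Backward induction with Nexon moving first.
- Alpha → Orbyt plays Y (best of 10, 11, 4); Nexon gets 12.
- Beta → Orbyt plays Z (best of 6, 7, 13); Nexon gets 11.
Among 12, 11, the best is 12 at Alpha. Subgame-perfect outcome: (Alpha, Y) with payoffs (12, 11).
Under simultaneous play:
Nexon's best replies: X→Beta; Y→Beta; Z→Beta.
Orbyt's best replies: Alpha→Y; Beta→Z.
Only (Beta, Z) has each player best-responding; Nash payoffs (11, 13).
Sequential outcome (Alpha, Y) differs from the Nash profile (Beta, Z).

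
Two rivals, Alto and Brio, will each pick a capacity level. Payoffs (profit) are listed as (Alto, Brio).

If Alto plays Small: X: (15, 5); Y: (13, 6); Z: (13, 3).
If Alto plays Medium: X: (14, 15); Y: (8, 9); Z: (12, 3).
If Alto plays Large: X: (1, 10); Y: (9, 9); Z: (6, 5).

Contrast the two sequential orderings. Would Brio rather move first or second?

second

If Alto leads: Brio's best replies are Small→Y, Medium→X, Large→X; Alto's induced payoffs 13, 14, 1; outcome (Medium, X), payoffs (14, 15).
If Brio leads: Alto's best replies are X→Small, Y→Small, Z→Small; Brio's induced payoffs 5, 6, 3; outcome (Small, Y), payoffs (13, 6).
Brio gets 6 moving first and 15 moving second, so Brio prefers to move second.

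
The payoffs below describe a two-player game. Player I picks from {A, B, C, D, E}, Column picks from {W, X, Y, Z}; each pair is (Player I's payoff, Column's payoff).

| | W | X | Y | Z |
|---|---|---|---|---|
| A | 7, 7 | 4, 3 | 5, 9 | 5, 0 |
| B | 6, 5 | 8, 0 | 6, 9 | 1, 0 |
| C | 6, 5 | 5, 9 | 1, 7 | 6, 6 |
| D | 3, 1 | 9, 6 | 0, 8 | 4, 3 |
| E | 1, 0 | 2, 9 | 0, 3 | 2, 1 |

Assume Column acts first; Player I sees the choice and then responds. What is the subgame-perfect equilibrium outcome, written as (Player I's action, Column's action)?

(B, Y)

Player I best-responds to each possible Column move:
- W: BR = A, leader payoff 7.
- X: BR = D, leader payoff 6.
- Y: BR = B, leader payoff 9.
- Z: BR = C, leader payoff 6.
Column's induced payoffs are 7, 6, 9, 6, so Column commits to Y. Subgame-perfect outcome: (B, Y) with payoffs (6, 9).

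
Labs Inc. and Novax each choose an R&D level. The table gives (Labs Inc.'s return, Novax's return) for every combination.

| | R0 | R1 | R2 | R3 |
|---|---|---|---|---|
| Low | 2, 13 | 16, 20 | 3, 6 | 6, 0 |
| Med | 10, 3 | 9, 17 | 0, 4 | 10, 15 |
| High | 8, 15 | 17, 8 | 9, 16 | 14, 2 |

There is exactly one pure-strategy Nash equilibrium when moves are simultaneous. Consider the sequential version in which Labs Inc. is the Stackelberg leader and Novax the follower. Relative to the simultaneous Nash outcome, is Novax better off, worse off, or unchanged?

better off

Backward induction with Labs Inc. moving first.
- Low → Novax plays R1 (best of 13, 20, 6, 0); Labs Inc. gets 16.
- Med → Novax plays R1 (best of 3, 17, 4, 15); Labs Inc. gets 9.
- High → Novax plays R2 (best of 15, 8, 16, 2); Labs Inc. gets 9.
Labs Inc.'s induced payoffs are 16, 9, 9, so Labs Inc. commits to Low. Subgame-perfect outcome: (Low, R1) with payoffs (16, 20).
For the simultaneous game, intersect best replies.
Labs Inc.'s best replies: R0→Med; R1→High; R2→High; R3→High.
Novax's best replies: Low→R1; Med→R1; High→R2.
The unique mutual best reply is (High, R2), giving (9, 16).
Novax earns 20 sequentially versus 16 at the Nash outcome: better off.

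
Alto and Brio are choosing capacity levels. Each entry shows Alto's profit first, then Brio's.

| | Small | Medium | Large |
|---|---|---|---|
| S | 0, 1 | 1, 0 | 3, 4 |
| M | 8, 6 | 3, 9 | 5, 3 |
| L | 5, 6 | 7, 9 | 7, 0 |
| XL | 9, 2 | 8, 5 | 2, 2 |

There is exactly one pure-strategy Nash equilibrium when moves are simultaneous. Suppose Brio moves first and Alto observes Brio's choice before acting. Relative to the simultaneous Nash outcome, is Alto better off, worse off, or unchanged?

unchanged

Work backward from Alto's decision.
- Small: Alto compares 0, 8, 5, 9 and picks XL; Brio would get 2.
- Medium: Alto compares 1, 3, 7, 8 and picks XL; Brio would get 5.
- Large: Alto compares 3, 5, 7, 2 and picks L; Brio would get 0.
Maximizing over 2, 5, 0, Brio chooses Medium. Subgame-perfect outcome: (XL, Medium) with payoffs (8, 5).
Under simultaneous play:
Alto's best replies: Small→XL; Medium→XL; Large→L.
Brio's best replies: S→Large; M→Medium; L→Medium; XL→Medium.
Only (XL, Medium) has each player best-responding; Nash payoffs (8, 5).
Alto earns 8 sequentially versus 8 at the Nash outcome: unchanged.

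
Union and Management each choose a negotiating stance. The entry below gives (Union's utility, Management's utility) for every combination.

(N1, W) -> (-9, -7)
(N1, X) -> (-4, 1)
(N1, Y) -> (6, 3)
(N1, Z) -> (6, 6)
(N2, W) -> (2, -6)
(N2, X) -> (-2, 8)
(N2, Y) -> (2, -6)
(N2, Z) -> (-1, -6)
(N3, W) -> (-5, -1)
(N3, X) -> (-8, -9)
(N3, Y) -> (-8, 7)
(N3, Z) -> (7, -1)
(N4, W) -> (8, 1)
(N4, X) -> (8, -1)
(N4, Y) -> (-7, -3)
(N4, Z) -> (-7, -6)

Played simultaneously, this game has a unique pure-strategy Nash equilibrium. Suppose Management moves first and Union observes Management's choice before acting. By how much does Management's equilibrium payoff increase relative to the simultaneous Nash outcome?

2

Work backward from Union's decision.
- W: BR = N4, leader payoff 1.
- X: BR = N4, leader payoff -1.
- Y: BR = N1, leader payoff 3.
- Z: BR = N3, leader payoff -1.
Among 1, -1, 3, -1, the best is 3 at Y. Subgame-perfect outcome: (N1, Y) with payoffs (6, 3).
Now find the simultaneous Nash equilibrium.
Union's best replies: W→N4; X→N4; Y→N1; Z→N3.
Management's best replies: N1→Z; N2→X; N3→Y; N4→W.
The unique mutual best reply is (N4, W), giving (8, 1).
Management's commitment gain: 3 − 1 = 2.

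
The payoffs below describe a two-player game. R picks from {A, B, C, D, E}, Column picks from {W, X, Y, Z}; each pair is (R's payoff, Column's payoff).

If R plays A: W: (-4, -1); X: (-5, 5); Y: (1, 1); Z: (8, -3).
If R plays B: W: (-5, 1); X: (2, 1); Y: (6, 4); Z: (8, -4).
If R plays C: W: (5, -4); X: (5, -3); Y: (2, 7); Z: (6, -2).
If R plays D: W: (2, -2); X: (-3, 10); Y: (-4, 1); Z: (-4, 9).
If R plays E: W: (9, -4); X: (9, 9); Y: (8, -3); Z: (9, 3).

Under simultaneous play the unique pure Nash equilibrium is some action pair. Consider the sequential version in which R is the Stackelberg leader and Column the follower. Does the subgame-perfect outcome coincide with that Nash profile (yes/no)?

yes

Work backward from Column's decision.
- A: BR = X, leader payoff -5.
- B: BR = Y, leader payoff 6.
- C: BR = Y, leader payoff 2.
- D: BR = X, leader payoff -3.
- E: BR = X, leader payoff 9.
R's induced payoffs are -5, 6, 2, -3, 9, so R commits to E. Subgame-perfect outcome: (E, X) with payoffs (9, 9).
For the simultaneous game, intersect best replies.
R's best replies: W→E; X→E; Y→E; Z→E.
Column's best replies: A→X; B→Y; C→Y; D→X; E→X.
The unique mutual best reply is (E, X), giving (9, 9).
Sequential outcome (E, X) coincides with the Nash profile (E, X).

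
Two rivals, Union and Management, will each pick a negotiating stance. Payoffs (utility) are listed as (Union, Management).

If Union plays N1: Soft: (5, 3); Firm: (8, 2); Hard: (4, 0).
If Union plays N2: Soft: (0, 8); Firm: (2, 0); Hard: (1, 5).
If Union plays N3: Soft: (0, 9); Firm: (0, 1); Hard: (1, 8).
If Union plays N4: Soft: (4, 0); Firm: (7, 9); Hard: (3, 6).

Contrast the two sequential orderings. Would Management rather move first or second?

If Union leads: Management's best replies are N1→Soft, N2→Soft, N3→Soft, N4→Firm; Union's induced payoffs 5, 0, 0, 7; outcome (N4, Firm), payoffs (7, 9).
If Management leads: Union's best replies are Soft→N1, Firm→N1, Hard→N1; Management's induced payoffs 3, 2, 0; outcome (N1, Soft), payoffs (5, 3).
Management gets 3 moving first and 9 moving second, so Management prefers to move second.

second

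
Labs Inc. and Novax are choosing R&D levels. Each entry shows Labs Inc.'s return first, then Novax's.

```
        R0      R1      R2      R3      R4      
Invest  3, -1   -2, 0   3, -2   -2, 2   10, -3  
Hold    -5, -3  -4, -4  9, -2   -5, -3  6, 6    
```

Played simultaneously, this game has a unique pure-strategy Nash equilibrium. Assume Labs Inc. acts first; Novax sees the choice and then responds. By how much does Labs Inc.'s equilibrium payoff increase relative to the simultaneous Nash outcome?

8

Work backward from Novax's decision.
- Invest → Novax plays R3 (best of -1, 0, -2, 2, -3); Labs Inc. gets -2.
- Hold → Novax plays R4 (best of -3, -4, -2, -3, 6); Labs Inc. gets 6.
Maximizing over -2, 6, Labs Inc. chooses Hold. Subgame-perfect outcome: (Hold, R4) with payoffs (6, 6).
Now find the simultaneous Nash equilibrium.
Labs Inc.'s best replies: R0→Invest; R1→Invest; R2→Hold; R3→Invest; R4→Invest.
Novax's best replies: Invest→R3; Hold→R4.
The unique mutual best reply is (Invest, R3), giving (-2, 2).
Labs Inc.'s commitment gain: 6 − -2 = 8.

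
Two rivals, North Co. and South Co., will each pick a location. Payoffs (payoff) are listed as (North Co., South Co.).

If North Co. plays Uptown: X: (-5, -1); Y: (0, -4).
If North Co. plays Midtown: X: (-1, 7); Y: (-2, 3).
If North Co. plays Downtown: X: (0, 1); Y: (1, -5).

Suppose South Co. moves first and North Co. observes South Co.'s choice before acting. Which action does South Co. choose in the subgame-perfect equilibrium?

X

Backward induction with South Co. moving first.
- X: BR = Downtown, leader payoff 1.
- Y: BR = Downtown, leader payoff -5.
South Co.'s induced payoffs are 1, -5, so South Co. commits to X. Subgame-perfect outcome: (Downtown, X) with payoffs (0, 1).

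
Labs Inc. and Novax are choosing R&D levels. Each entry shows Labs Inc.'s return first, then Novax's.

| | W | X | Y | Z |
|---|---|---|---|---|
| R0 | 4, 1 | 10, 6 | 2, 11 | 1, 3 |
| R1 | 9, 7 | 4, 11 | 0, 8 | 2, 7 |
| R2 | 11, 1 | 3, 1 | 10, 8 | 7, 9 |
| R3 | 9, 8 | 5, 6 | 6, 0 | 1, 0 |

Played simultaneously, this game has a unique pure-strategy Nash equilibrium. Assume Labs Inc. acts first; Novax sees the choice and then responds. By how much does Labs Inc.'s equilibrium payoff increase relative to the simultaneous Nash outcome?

Novax best-responds to each possible Labs Inc. move:
- R0 → Novax plays Y (best of 1, 6, 11, 3); Labs Inc. gets 2.
- R1 → Novax plays X (best of 7, 11, 8, 7); Labs Inc. gets 4.
- R2 → Novax plays Z (best of 1, 1, 8, 9); Labs Inc. gets 7.
- R3 → Novax plays W (best of 8, 6, 0, 0); Labs Inc. gets 9.
Among 2, 4, 7, 9, the best is 9 at R3. Subgame-perfect outcome: (R3, W) with payoffs (9, 8).
Now find the simultaneous Nash equilibrium.
Labs Inc.'s best replies: W→R2; X→R0; Y→R2; Z→R2.
Novax's best replies: R0→Y; R1→X; R2→Z; R3→W.
Only (R2, Z) has each player best-responding; Nash payoffs (7, 9).
Labs Inc.'s commitment gain: 9 − 7 = 2.

2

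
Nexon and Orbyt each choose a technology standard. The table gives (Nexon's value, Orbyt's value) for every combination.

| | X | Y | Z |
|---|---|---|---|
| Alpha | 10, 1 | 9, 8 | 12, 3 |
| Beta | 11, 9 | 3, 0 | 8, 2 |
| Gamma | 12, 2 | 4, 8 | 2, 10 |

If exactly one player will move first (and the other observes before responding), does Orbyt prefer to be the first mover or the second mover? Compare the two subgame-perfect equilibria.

If Nexon leads: Orbyt's best replies are Alpha→Y, Beta→X, Gamma→Z; Nexon's induced payoffs 9, 11, 2; outcome (Beta, X), payoffs (11, 9).
If Orbyt leads: Nexon's best replies are X→Gamma, Y→Alpha, Z→Alpha; Orbyt's induced payoffs 2, 8, 3; outcome (Alpha, Y), payoffs (9, 8).
Orbyt gets 8 moving first and 9 moving second, so Orbyt prefers to move second.

second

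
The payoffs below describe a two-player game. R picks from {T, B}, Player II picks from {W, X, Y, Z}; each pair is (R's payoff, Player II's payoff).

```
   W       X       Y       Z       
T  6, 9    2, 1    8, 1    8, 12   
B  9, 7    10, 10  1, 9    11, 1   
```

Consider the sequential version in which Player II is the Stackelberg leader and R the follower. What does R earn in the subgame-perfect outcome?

Backward induction with Player II moving first.
- W: R compares 6, 9 and picks B; Player II would get 7.
- X: R compares 2, 10 and picks B; Player II would get 10.
- Y: R compares 8, 1 and picks T; Player II would get 1.
- Z: R compares 8, 11 and picks B; Player II would get 1.
Among 7, 10, 1, 1, the best is 10 at X. Subgame-perfect outcome: (B, X) with payoffs (10, 10).

10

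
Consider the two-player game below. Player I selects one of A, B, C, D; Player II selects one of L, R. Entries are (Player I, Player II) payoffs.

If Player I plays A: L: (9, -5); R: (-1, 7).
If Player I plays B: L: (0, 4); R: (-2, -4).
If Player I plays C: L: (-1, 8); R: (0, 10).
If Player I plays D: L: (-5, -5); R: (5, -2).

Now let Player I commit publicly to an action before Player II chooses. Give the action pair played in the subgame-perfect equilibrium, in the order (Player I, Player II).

(D, R)

Backward induction with Player I moving first.
- A: Player II compares -5, 7 and picks R; Player I would get -1.
- B: Player II compares 4, -4 and picks L; Player I would get 0.
- C: Player II compares 8, 10 and picks R; Player I would get 0.
- D: Player II compares -5, -2 and picks R; Player I would get 5.
Among -1, 0, 0, 5, the best is 5 at D. Subgame-perfect outcome: (D, R) with payoffs (5, -2).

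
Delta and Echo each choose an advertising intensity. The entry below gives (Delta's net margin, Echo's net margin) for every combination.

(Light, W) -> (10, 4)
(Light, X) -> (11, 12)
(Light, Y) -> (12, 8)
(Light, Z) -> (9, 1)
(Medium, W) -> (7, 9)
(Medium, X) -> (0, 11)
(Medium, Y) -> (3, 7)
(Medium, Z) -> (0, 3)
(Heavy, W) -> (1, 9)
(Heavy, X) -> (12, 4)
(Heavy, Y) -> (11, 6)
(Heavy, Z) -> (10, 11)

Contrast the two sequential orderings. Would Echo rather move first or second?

If Delta leads: Echo's best replies are Light→X, Medium→X, Heavy→Z; Delta's induced payoffs 11, 0, 10; outcome (Light, X), payoffs (11, 12).
If Echo leads: Delta's best replies are W→Light, X→Heavy, Y→Light, Z→Heavy; Echo's induced payoffs 4, 4, 8, 11; outcome (Heavy, Z), payoffs (10, 11).
Echo gets 11 moving first and 12 moving second, so Echo prefers to move second.

second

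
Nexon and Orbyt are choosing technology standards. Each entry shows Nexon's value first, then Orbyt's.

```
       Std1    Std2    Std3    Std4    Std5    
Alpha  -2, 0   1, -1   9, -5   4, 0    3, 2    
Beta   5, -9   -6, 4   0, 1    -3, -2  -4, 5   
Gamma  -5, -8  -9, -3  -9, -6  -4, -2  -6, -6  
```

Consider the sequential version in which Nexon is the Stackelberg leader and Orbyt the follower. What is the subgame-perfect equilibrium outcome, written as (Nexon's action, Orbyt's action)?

Orbyt best-responds to each possible Nexon move:
- Alpha: BR = Std5, leader payoff 3.
- Beta: BR = Std5, leader payoff -4.
- Gamma: BR = Std4, leader payoff -4.
Maximizing over 3, -4, -4, Nexon chooses Alpha. Subgame-perfect outcome: (Alpha, Std5) with payoffs (3, 2).

(Alpha, Std5)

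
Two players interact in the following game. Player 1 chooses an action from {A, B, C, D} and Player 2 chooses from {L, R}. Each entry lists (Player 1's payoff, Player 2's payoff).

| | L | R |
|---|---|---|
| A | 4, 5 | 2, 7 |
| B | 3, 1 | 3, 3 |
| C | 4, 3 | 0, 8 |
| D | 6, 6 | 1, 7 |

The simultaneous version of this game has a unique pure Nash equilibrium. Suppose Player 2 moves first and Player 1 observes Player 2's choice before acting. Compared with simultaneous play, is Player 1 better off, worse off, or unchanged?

better off

Backward induction with Player 2 moving first.
- L: Player 1 compares 4, 3, 4, 6 and picks D; Player 2 would get 6.
- R: Player 1 compares 2, 3, 0, 1 and picks B; Player 2 would get 3.
Maximizing over 6, 3, Player 2 chooses L. Subgame-perfect outcome: (D, L) with payoffs (6, 6).
Under simultaneous play:
Player 1's best replies: L→D; R→B.
Player 2's best replies: A→R; B→R; C→R; D→R.
The unique mutual best reply is (B, R), giving (3, 3).
Player 1 earns 6 sequentially versus 3 at the Nash outcome: better off.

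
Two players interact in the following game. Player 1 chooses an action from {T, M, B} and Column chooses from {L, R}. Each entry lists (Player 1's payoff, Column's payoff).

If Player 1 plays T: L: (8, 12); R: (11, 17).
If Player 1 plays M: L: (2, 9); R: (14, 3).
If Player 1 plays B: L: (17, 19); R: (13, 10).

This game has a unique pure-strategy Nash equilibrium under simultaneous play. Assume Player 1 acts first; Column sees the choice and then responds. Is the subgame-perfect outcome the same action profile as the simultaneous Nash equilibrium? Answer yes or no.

yes

Backward induction with Player 1 moving first.
- T: BR = R, leader payoff 11.
- M: BR = L, leader payoff 2.
- B: BR = L, leader payoff 17.
Player 1's induced payoffs are 11, 2, 17, so Player 1 commits to B. Subgame-perfect outcome: (B, L) with payoffs (17, 19).
Now find the simultaneous Nash equilibrium.
Player 1's best replies: L→B; R→M.
Column's best replies: T→R; M→L; B→L.
Only (B, L) has each player best-responding; Nash payoffs (17, 19).
Sequential outcome (B, L) coincides with the Nash profile (B, L).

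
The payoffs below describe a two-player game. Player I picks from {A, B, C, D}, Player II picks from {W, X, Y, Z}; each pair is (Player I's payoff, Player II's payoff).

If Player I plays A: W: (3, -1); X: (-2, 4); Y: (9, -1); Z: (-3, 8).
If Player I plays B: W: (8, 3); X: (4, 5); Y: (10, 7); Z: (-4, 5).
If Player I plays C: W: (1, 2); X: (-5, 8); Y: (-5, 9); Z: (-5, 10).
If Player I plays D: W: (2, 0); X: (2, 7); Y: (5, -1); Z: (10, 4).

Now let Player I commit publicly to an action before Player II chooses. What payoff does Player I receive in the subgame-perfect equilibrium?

10

Backward induction with Player I moving first.
- A → Player II plays Z (best of -1, 4, -1, 8); Player I gets -3.
- B → Player II plays Y (best of 3, 5, 7, 5); Player I gets 10.
- C → Player II plays Z (best of 2, 8, 9, 10); Player I gets -5.
- D → Player II plays X (best of 0, 7, -1, 4); Player I gets 2.
Maximizing over -3, 10, -5, 2, Player I chooses B. Subgame-perfect outcome: (B, Y) with payoffs (10, 7).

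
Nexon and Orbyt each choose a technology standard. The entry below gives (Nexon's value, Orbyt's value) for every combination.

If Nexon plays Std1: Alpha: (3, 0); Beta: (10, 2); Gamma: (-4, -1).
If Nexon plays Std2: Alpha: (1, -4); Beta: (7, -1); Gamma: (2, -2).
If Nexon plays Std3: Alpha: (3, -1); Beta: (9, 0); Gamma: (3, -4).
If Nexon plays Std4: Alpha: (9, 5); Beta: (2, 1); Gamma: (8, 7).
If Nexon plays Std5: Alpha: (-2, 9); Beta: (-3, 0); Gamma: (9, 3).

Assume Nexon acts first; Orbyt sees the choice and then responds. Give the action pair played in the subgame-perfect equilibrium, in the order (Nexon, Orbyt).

(Std1, Beta)

Orbyt best-responds to each possible Nexon move:
- Std1 → Orbyt plays Beta (best of 0, 2, -1); Nexon gets 10.
- Std2 → Orbyt plays Beta (best of -4, -1, -2); Nexon gets 7.
- Std3 → Orbyt plays Beta (best of -1, 0, -4); Nexon gets 9.
- Std4 → Orbyt plays Gamma (best of 5, 1, 7); Nexon gets 8.
- Std5 → Orbyt plays Alpha (best of 9, 0, 3); Nexon gets -2.
Maximizing over 10, 7, 9, 8, -2, Nexon chooses Std1. Subgame-perfect outcome: (Std1, Beta) with payoffs (10, 2).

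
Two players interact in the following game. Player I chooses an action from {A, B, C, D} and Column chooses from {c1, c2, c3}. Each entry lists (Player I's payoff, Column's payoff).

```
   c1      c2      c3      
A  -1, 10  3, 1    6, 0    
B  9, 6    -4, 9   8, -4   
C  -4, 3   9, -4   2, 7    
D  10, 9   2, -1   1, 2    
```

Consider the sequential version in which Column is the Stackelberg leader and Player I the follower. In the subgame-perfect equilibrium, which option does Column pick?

Player I best-responds to each possible Column move:
- c1: BR = D, leader payoff 9.
- c2: BR = C, leader payoff -4.
- c3: BR = B, leader payoff -4.
Maximizing over 9, -4, -4, Column chooses c1. Subgame-perfect outcome: (D, c1) with payoffs (10, 9).

c1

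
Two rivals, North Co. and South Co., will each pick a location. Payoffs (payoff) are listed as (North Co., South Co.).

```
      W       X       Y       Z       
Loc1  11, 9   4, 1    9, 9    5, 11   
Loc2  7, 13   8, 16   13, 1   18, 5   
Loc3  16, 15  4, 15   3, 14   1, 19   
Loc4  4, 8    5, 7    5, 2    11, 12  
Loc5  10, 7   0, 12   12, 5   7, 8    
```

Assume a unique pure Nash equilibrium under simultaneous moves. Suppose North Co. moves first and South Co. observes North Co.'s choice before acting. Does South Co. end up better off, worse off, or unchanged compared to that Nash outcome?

South Co. best-responds to each possible North Co. move:
- Loc1 → South Co. plays Z (best of 9, 1, 9, 11); North Co. gets 5.
- Loc2 → South Co. plays X (best of 13, 16, 1, 5); North Co. gets 8.
- Loc3 → South Co. plays Z (best of 15, 15, 14, 19); North Co. gets 1.
- Loc4 → South Co. plays Z (best of 8, 7, 2, 12); North Co. gets 11.
- Loc5 → South Co. plays X (best of 7, 12, 5, 8); North Co. gets 0.
North Co.'s induced payoffs are 5, 8, 1, 11, 0, so North Co. commits to Loc4. Subgame-perfect outcome: (Loc4, Z) with payoffs (11, 12).
Now find the simultaneous Nash equilibrium.
North Co.'s best replies: W→Loc3; X→Loc2; Y→Loc2; Z→Loc2.
South Co.'s best replies: Loc1→Z; Loc2→X; Loc3→Z; Loc4→Z; Loc5→X.
Only (Loc2, X) has each player best-responding; Nash payoffs (8, 16).
South Co. earns 12 sequentially versus 16 at the Nash outcome: worse off.

worse off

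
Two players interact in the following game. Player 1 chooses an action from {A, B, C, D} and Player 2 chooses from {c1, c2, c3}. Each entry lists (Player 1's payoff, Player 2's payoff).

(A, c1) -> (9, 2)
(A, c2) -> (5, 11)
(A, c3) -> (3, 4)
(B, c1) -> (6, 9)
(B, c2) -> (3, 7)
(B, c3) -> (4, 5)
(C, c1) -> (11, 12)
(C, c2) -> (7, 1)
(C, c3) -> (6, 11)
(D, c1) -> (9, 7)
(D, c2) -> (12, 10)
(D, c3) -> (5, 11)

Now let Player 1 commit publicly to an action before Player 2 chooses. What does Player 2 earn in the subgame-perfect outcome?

12

Work backward from Player 2's decision.
- A → Player 2 plays c2 (best of 2, 11, 4); Player 1 gets 5.
- B → Player 2 plays c1 (best of 9, 7, 5); Player 1 gets 6.
- C → Player 2 plays c1 (best of 12, 1, 11); Player 1 gets 11.
- D → Player 2 plays c3 (best of 7, 10, 11); Player 1 gets 5.
Maximizing over 5, 6, 11, 5, Player 1 chooses C. Subgame-perfect outcome: (C, c1) with payoffs (11, 12).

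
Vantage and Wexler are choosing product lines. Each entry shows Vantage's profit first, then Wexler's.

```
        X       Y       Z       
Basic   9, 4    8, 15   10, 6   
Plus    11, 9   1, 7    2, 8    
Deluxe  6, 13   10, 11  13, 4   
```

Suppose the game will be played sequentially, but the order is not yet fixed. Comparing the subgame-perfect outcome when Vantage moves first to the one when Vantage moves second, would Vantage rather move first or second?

first

If Vantage leads: Wexler's best replies are Basic→Y, Plus→X, Deluxe→X; Vantage's induced payoffs 8, 11, 6; outcome (Plus, X), payoffs (11, 9).
If Wexler leads: Vantage's best replies are X→Plus, Y→Deluxe, Z→Deluxe; Wexler's induced payoffs 9, 11, 4; outcome (Deluxe, Y), payoffs (10, 11).
Vantage gets 11 moving first and 10 moving second, so Vantage prefers to move first.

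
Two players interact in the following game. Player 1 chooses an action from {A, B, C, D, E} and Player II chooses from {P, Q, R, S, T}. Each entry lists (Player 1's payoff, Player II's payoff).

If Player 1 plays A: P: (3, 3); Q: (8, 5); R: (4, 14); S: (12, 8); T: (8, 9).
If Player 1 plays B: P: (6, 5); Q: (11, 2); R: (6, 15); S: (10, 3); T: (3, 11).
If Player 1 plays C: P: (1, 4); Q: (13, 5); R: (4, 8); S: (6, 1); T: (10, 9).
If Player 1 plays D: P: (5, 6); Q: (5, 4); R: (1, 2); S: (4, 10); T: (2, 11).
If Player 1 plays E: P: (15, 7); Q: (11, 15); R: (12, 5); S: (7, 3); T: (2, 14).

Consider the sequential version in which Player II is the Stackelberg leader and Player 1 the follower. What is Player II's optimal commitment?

Backward induction with Player II moving first.
- P → Player 1 plays E (best of 3, 6, 1, 5, 15); Player II gets 7.
- Q → Player 1 plays C (best of 8, 11, 13, 5, 11); Player II gets 5.
- R → Player 1 plays E (best of 4, 6, 4, 1, 12); Player II gets 5.
- S → Player 1 plays A (best of 12, 10, 6, 4, 7); Player II gets 8.
- T → Player 1 plays C (best of 8, 3, 10, 2, 2); Player II gets 9.
Among 7, 5, 5, 8, 9, the best is 9 at T. Subgame-perfect outcome: (C, T) with payoffs (10, 9).

T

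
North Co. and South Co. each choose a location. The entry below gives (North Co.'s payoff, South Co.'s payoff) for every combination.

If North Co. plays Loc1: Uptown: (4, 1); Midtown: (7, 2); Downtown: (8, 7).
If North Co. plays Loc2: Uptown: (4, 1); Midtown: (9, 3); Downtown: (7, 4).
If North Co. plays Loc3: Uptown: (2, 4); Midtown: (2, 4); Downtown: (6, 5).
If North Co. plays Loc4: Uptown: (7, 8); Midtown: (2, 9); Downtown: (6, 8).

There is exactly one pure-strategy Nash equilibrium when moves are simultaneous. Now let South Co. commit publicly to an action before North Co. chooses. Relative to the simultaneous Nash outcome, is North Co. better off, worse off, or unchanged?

worse off

Work backward from North Co.'s decision.
- Uptown: BR = Loc4, leader payoff 8.
- Midtown: BR = Loc2, leader payoff 3.
- Downtown: BR = Loc1, leader payoff 7.
Among 8, 3, 7, the best is 8 at Uptown. Subgame-perfect outcome: (Loc4, Uptown) with payoffs (7, 8).
Now find the simultaneous Nash equilibrium.
North Co.'s best replies: Uptown→Loc4; Midtown→Loc2; Downtown→Loc1.
South Co.'s best replies: Loc1→Downtown; Loc2→Downtown; Loc3→Downtown; Loc4→Midtown.
Only (Loc1, Downtown) has each player best-responding; Nash payoffs (8, 7).
North Co. earns 7 sequentially versus 8 at the Nash outcome: worse off.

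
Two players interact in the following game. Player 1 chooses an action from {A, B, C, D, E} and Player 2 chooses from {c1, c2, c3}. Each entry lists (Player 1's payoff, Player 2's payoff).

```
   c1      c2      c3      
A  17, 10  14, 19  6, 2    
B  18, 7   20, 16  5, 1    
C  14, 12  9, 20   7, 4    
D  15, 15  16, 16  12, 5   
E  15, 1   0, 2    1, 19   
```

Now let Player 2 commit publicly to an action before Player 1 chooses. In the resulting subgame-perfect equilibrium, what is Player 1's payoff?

20

Work backward from Player 1's decision.
- c1: BR = B, leader payoff 7.
- c2: BR = B, leader payoff 16.
- c3: BR = D, leader payoff 5.
Player 2's induced payoffs are 7, 16, 5, so Player 2 commits to c2. Subgame-perfect outcome: (B, c2) with payoffs (20, 16).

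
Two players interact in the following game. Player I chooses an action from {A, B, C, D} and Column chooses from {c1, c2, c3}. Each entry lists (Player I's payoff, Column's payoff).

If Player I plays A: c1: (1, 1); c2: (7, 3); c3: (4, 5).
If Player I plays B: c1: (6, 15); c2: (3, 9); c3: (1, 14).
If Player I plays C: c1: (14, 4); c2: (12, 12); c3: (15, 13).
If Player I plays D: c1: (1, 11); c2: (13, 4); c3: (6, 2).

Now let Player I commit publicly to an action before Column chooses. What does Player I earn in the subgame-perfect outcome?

Solve by backward induction (Player I leads).
- A: BR = c3, leader payoff 4.
- B: BR = c1, leader payoff 6.
- C: BR = c3, leader payoff 15.
- D: BR = c1, leader payoff 1.
Maximizing over 4, 6, 15, 1, Player I chooses C. Subgame-perfect outcome: (C, c3) with payoffs (15, 13).

15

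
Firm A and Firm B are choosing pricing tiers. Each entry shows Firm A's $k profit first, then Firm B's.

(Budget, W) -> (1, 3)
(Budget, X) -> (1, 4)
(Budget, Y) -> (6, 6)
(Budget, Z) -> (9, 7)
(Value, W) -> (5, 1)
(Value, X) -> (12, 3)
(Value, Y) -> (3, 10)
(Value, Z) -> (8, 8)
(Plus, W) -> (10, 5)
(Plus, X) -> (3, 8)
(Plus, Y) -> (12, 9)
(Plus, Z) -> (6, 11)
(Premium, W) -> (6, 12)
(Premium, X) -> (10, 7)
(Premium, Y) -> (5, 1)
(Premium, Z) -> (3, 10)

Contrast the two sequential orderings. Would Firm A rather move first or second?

If Firm A leads: Firm B's best replies are Budget→Z, Value→Y, Plus→Z, Premium→W; Firm A's induced payoffs 9, 3, 6, 6; outcome (Budget, Z), payoffs (9, 7).
If Firm B leads: Firm A's best replies are W→Plus, X→Value, Y→Plus, Z→Budget; Firm B's induced payoffs 5, 3, 9, 7; outcome (Plus, Y), payoffs (12, 9).
Firm A gets 9 moving first and 12 moving second, so Firm A prefers to move second.

second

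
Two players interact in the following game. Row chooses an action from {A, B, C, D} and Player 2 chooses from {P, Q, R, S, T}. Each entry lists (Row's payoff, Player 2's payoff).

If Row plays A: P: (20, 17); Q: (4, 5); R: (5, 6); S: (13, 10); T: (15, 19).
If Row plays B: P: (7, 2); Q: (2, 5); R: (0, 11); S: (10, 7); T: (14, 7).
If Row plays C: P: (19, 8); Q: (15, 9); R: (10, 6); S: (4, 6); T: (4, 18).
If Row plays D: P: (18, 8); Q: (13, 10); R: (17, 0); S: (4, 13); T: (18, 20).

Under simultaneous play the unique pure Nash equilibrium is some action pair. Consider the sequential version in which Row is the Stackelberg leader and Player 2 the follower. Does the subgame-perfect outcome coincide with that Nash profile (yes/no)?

yes

Player 2 best-responds to each possible Row move:
- A → Player 2 plays T (best of 17, 5, 6, 10, 19); Row gets 15.
- B → Player 2 plays R (best of 2, 5, 11, 7, 7); Row gets 0.
- C → Player 2 plays T (best of 8, 9, 6, 6, 18); Row gets 4.
- D → Player 2 plays T (best of 8, 10, 0, 13, 20); Row gets 18.
Maximizing over 15, 0, 4, 18, Row chooses D. Subgame-perfect outcome: (D, T) with payoffs (18, 20).
Now find the simultaneous Nash equilibrium.
Row's best replies: P→A; Q→C; R→D; S→A; T→D.
Player 2's best replies: A→T; B→R; C→T; D→T.
The unique mutual best reply is (D, T), giving (18, 20).
Sequential outcome (D, T) coincides with the Nash profile (D, T).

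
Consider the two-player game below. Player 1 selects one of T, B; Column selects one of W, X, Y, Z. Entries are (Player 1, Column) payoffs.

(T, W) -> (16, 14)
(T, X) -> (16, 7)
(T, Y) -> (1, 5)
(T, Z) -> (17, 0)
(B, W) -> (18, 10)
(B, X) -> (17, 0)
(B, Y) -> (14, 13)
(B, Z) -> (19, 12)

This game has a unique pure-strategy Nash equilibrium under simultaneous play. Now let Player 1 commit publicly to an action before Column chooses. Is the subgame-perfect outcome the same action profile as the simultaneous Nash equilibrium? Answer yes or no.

Work backward from Column's decision.
- T: BR = W, leader payoff 16.
- B: BR = Y, leader payoff 14.
Among 16, 14, the best is 16 at T. Subgame-perfect outcome: (T, W) with payoffs (16, 14).
Under simultaneous play:
Player 1's best replies: W→B; X→B; Y→B; Z→B.
Column's best replies: T→W; B→Y.
Only (B, Y) has each player best-responding; Nash payoffs (14, 13).
Sequential outcome (T, W) differs from the Nash profile (B, Y).

no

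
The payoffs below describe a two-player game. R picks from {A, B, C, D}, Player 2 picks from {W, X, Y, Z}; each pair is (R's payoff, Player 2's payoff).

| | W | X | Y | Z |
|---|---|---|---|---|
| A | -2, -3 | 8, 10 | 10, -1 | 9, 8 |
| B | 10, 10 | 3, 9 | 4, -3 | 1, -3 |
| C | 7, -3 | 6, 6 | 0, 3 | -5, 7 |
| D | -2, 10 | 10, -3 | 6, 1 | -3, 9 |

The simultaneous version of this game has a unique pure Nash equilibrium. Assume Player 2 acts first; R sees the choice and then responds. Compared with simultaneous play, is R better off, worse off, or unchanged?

unchanged

Work backward from R's decision.
- W: BR = B, leader payoff 10.
- X: BR = D, leader payoff -3.
- Y: BR = A, leader payoff -1.
- Z: BR = A, leader payoff 8.
Among 10, -3, -1, 8, the best is 10 at W. Subgame-perfect outcome: (B, W) with payoffs (10, 10).
For the simultaneous game, intersect best replies.
R's best replies: W→B; X→D; Y→A; Z→A.
Player 2's best replies: A→X; B→W; C→Z; D→W.
The unique mutual best reply is (B, W), giving (10, 10).
R earns 10 sequentially versus 10 at the Nash outcome: unchanged.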